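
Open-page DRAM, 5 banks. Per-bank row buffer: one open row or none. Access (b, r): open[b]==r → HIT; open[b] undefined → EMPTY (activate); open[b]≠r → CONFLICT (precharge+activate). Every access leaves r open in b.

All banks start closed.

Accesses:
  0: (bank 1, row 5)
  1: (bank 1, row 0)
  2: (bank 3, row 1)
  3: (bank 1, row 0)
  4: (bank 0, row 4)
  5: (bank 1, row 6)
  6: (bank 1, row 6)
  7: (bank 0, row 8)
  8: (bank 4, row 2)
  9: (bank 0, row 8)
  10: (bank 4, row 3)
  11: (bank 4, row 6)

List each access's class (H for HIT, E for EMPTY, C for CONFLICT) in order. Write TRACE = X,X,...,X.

0: bank 1 row 5 — prev None → EMPTY
1: bank 1 row 0 — prev 5 → CONFLICT
2: bank 3 row 1 — prev None → EMPTY
3: bank 1 row 0 — prev 0 → HIT
4: bank 0 row 4 — prev None → EMPTY
5: bank 1 row 6 — prev 0 → CONFLICT
6: bank 1 row 6 — prev 6 → HIT
7: bank 0 row 8 — prev 4 → CONFLICT
8: bank 4 row 2 — prev None → EMPTY
9: bank 0 row 8 — prev 8 → HIT
10: bank 4 row 3 — prev 2 → CONFLICT
11: bank 4 row 6 — prev 3 → CONFLICT

TRACE = E,C,E,H,E,C,H,C,E,H,C,C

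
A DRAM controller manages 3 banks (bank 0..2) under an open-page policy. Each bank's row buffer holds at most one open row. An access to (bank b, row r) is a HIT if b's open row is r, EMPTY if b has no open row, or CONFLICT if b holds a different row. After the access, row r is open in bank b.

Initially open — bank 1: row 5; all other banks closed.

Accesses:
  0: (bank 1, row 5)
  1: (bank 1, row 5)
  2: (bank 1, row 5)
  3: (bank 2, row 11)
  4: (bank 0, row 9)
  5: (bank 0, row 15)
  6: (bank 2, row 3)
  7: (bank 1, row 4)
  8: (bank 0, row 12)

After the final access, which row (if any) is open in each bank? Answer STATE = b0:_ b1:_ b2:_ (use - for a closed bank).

  [0] b1 r5: had r5 ⇒ H
  [1] b1 r5: had r5 ⇒ H
  [2] b1 r5: had r5 ⇒ H
  [3] b2 r11: no row ⇒ E
  [4] b0 r9: no row ⇒ E
  [5] b0 r15: had r9 ⇒ C
  [6] b2 r3: had r11 ⇒ C
  [7] b1 r4: had r5 ⇒ C
  [8] b0 r12: had r15 ⇒ C

STATE = b0:12 b1:4 b2:3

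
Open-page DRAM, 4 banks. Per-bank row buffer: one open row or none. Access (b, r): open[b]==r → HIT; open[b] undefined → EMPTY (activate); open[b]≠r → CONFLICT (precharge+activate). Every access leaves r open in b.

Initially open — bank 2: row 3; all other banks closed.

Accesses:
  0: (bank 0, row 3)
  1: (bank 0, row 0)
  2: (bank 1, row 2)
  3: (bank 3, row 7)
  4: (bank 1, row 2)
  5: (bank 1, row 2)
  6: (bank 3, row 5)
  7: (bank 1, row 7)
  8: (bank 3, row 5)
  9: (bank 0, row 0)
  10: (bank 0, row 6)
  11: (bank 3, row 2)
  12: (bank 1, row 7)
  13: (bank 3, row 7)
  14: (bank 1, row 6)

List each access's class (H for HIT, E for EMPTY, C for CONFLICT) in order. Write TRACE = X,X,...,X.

  [0] b0 r3: no row ⇒ E
  [1] b0 r0: had r3 ⇒ C
  [2] b1 r2: no row ⇒ E
  [3] b3 r7: no row ⇒ E
  [4] b1 r2: had r2 ⇒ H
  [5] b1 r2: had r2 ⇒ H
  [6] b3 r5: had r7 ⇒ C
  [7] b1 r7: had r2 ⇒ C
  [8] b3 r5: had r5 ⇒ H
  [9] b0 r0: had r0 ⇒ H
  [10] b0 r6: had r0 ⇒ C
  [11] b3 r2: had r5 ⇒ C
  [12] b1 r7: had r7 ⇒ H
  [13] b3 r7: had r2 ⇒ C
  [14] b1 r6: had r7 ⇒ C

TRACE = E,C,E,E,H,H,C,C,H,H,C,C,H,C,C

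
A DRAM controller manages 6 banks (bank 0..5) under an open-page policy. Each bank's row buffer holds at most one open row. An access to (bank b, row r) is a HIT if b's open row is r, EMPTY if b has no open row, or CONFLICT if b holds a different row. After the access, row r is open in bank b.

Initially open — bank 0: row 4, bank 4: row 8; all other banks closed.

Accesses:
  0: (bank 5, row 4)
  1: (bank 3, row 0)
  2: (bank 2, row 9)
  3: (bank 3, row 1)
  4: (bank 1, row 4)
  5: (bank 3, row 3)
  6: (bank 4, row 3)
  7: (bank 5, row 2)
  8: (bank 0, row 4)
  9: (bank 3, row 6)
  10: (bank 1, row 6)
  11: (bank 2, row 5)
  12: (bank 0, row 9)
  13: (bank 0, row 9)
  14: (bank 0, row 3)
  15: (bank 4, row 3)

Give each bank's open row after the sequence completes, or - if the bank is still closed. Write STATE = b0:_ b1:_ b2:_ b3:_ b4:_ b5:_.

STATE = b0:3 b1:6 b2:5 b3:6 b4:3 b5:2

0: bank 5 row 4 — prev None → EMPTY
1: bank 3 row 0 — prev None → EMPTY
2: bank 2 row 9 — prev None → EMPTY
3: bank 3 row 1 — prev 0 → CONFLICT
4: bank 1 row 4 — prev None → EMPTY
5: bank 3 row 3 — prev 1 → CONFLICT
6: bank 4 row 3 — prev 8 → CONFLICT
7: bank 5 row 2 — prev 4 → CONFLICT
8: bank 0 row 4 — prev 4 → HIT
9: bank 3 row 6 — prev 3 → CONFLICT
10: bank 1 row 6 — prev 4 → CONFLICT
11: bank 2 row 5 — prev 9 → CONFLICT
12: bank 0 row 9 — prev 4 → CONFLICT
13: bank 0 row 9 — prev 9 → HIT
14: bank 0 row 3 — prev 9 → CONFLICT
15: bank 4 row 3 — prev 3 → HIT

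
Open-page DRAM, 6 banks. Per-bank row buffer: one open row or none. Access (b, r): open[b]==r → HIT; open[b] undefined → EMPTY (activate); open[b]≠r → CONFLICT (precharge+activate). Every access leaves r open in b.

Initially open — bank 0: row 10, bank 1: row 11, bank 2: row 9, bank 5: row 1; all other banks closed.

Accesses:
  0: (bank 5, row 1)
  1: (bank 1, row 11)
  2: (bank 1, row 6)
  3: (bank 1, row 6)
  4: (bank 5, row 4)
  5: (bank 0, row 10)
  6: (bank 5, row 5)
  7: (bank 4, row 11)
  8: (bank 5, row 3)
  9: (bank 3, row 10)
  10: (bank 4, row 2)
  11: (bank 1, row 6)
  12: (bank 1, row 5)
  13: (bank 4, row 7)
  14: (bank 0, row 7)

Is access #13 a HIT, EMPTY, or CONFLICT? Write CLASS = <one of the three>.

CLASS = CONFLICT

0: bank 5 row 1 — prev 1 → HIT
1: bank 1 row 11 — prev 11 → HIT
2: bank 1 row 6 — prev 11 → CONFLICT
3: bank 1 row 6 — prev 6 → HIT
4: bank 5 row 4 — prev 1 → CONFLICT
5: bank 0 row 10 — prev 10 → HIT
6: bank 5 row 5 — prev 4 → CONFLICT
7: bank 4 row 11 — prev None → EMPTY
8: bank 5 row 3 — prev 5 → CONFLICT
9: bank 3 row 10 — prev None → EMPTY
10: bank 4 row 2 — prev 11 → CONFLICT
11: bank 1 row 6 — prev 6 → HIT
12: bank 1 row 5 — prev 6 → CONFLICT
13: bank 4 row 7 — prev 2 → CONFLICT
14: bank 0 row 7 — prev 10 → CONFLICT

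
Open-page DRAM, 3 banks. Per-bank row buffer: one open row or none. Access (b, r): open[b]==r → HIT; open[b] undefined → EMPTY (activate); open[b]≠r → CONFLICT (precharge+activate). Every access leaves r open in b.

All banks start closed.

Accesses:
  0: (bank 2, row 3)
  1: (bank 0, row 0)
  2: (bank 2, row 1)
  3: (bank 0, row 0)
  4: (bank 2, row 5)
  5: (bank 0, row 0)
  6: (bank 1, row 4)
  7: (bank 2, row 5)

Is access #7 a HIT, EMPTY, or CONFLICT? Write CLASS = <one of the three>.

#0 (2,3) E
#1 (0,0) E
#2 (2,1) C  (was 3)
#3 (0,0) H  (was 0)
#4 (2,5) C  (was 1)
#5 (0,0) H  (was 0)
#6 (1,4) E
#7 (2,5) H  (was 5)

CLASS = HIT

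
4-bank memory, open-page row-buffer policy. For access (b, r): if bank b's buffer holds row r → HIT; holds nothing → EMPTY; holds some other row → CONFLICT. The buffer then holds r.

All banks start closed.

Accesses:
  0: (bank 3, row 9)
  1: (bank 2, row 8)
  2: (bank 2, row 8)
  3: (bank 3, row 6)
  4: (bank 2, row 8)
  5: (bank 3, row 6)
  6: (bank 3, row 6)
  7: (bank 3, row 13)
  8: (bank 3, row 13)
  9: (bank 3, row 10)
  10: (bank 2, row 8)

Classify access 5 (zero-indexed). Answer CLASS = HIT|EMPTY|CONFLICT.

0: bank 3 row 9 — prev None → EMPTY
1: bank 2 row 8 — prev None → EMPTY
2: bank 2 row 8 — prev 8 → HIT
3: bank 3 row 6 — prev 9 → CONFLICT
4: bank 2 row 8 — prev 8 → HIT
5: bank 3 row 6 — prev 6 → HIT
6: bank 3 row 6 — prev 6 → HIT
7: bank 3 row 13 — prev 6 → CONFLICT
8: bank 3 row 13 — prev 13 → HIT
9: bank 3 row 10 — prev 13 → CONFLICT
10: bank 2 row 8 — prev 8 → HIT

CLASS = HIT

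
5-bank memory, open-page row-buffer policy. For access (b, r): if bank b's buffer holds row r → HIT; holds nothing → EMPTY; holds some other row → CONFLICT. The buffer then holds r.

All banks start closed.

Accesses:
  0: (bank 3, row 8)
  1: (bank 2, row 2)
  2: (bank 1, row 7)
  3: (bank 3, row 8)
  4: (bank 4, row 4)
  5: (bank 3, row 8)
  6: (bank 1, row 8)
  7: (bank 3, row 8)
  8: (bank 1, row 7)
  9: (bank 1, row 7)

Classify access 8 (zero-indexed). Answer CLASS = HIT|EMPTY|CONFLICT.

CLASS = CONFLICT

step 0: bank3 None->8 [EMPTY]
step 1: bank2 None->2 [EMPTY]
step 2: bank1 None->7 [EMPTY]
step 3: bank3 8->8 [HIT]
step 4: bank4 None->4 [EMPTY]
step 5: bank3 8->8 [HIT]
step 6: bank1 7->8 [CONFLICT]
step 7: bank3 8->8 [HIT]
step 8: bank1 8->7 [CONFLICT]
step 9: bank1 7->7 [HIT]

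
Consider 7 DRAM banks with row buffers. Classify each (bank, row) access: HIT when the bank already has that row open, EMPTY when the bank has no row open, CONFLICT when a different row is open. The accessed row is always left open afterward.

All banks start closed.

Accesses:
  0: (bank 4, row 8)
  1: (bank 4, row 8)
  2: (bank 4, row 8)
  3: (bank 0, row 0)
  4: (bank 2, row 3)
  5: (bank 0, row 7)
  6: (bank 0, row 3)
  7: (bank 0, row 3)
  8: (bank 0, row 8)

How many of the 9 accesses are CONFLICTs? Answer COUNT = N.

COUNT = 3

  [0] b4 r8: no row ⇒ E
  [1] b4 r8: had r8 ⇒ H
  [2] b4 r8: had r8 ⇒ H
  [3] b0 r0: no row ⇒ E
  [4] b2 r3: no row ⇒ E
  [5] b0 r7: had r0 ⇒ C
  [6] b0 r3: had r7 ⇒ C
  [7] b0 r3: had r3 ⇒ H
  [8] b0 r8: had r3 ⇒ C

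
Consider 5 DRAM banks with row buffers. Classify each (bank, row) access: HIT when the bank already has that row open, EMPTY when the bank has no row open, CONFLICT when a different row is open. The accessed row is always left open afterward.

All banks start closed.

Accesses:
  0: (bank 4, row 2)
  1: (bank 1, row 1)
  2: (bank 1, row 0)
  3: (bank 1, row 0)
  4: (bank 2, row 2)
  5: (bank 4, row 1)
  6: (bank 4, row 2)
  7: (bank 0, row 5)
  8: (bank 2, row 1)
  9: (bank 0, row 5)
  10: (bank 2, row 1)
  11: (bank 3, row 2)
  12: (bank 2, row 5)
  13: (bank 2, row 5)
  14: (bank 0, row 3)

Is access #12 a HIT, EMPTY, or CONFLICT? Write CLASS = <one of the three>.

CLASS = CONFLICT

0: bank 4 row 2 — prev None → EMPTY
1: bank 1 row 1 — prev None → EMPTY
2: bank 1 row 0 — prev 1 → CONFLICT
3: bank 1 row 0 — prev 0 → HIT
4: bank 2 row 2 — prev None → EMPTY
5: bank 4 row 1 — prev 2 → CONFLICT
6: bank 4 row 2 — prev 1 → CONFLICT
7: bank 0 row 5 — prev None → EMPTY
8: bank 2 row 1 — prev 2 → CONFLICT
9: bank 0 row 5 — prev 5 → HIT
10: bank 2 row 1 — prev 1 → HIT
11: bank 3 row 2 — prev None → EMPTY
12: bank 2 row 5 — prev 1 → CONFLICT
13: bank 2 row 5 — prev 5 → HIT
14: bank 0 row 3 — prev 5 → CONFLICT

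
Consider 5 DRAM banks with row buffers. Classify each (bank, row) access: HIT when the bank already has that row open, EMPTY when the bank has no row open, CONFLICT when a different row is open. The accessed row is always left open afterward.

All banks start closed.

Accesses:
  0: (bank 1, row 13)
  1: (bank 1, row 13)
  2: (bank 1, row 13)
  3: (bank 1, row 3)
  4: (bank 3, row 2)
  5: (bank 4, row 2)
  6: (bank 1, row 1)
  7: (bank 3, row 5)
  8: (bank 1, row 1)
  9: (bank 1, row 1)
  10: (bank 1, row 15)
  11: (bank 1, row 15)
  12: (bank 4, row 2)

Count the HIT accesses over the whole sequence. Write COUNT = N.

0: bank 1 row 13 — prev None → EMPTY
1: bank 1 row 13 — prev 13 → HIT
2: bank 1 row 13 — prev 13 → HIT
3: bank 1 row 3 — prev 13 → CONFLICT
4: bank 3 row 2 — prev None → EMPTY
5: bank 4 row 2 — prev None → EMPTY
6: bank 1 row 1 — prev 3 → CONFLICT
7: bank 3 row 5 — prev 2 → CONFLICT
8: bank 1 row 1 — prev 1 → HIT
9: bank 1 row 1 — prev 1 → HIT
10: bank 1 row 15 — prev 1 → CONFLICT
11: bank 1 row 15 — prev 15 → HIT
12: bank 4 row 2 — prev 2 → HIT

COUNT = 6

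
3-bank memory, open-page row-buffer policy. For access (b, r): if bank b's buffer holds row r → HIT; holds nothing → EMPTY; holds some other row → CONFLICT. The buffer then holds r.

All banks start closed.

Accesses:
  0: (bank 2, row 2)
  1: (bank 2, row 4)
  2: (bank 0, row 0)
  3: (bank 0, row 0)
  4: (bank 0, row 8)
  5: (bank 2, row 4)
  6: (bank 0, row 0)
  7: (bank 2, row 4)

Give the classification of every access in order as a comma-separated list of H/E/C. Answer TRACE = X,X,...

  [0] b2 r2: no row ⇒ E
  [1] b2 r4: had r2 ⇒ C
  [2] b0 r0: no row ⇒ E
  [3] b0 r0: had r0 ⇒ H
  [4] b0 r8: had r0 ⇒ C
  [5] b2 r4: had r4 ⇒ H
  [6] b0 r0: had r8 ⇒ C
  [7] b2 r4: had r4 ⇒ H

TRACE = E,C,E,H,C,H,C,H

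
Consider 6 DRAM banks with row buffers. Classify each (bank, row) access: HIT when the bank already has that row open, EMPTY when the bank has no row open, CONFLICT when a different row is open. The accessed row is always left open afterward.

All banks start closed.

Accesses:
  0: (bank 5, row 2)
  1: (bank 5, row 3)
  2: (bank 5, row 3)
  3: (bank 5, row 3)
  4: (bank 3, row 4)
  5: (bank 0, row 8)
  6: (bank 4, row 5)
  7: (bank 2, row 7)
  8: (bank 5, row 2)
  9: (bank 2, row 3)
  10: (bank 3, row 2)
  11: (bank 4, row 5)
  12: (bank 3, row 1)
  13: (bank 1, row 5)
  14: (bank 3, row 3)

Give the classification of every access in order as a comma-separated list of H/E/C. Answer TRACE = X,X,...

TRACE = E,C,H,H,E,E,E,E,C,C,C,H,C,E,C

#0 (5,2) E
#1 (5,3) C  (was 2)
#2 (5,3) H  (was 3)
#3 (5,3) H  (was 3)
#4 (3,4) E
#5 (0,8) E
#6 (4,5) E
#7 (2,7) E
#8 (5,2) C  (was 3)
#9 (2,3) C  (was 7)
#10 (3,2) C  (was 4)
#11 (4,5) H  (was 5)
#12 (3,1) C  (was 2)
#13 (1,5) E
#14 (3,3) C  (was 1)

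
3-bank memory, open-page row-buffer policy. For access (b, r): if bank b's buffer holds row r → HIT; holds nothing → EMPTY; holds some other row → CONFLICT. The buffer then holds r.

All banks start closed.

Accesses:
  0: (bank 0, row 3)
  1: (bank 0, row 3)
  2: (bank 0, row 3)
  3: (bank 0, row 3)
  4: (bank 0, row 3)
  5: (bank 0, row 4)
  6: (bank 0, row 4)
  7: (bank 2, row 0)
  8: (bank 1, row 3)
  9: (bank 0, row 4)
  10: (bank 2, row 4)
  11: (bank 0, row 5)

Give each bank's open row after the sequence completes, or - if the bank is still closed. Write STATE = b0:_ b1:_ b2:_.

STATE = b0:5 b1:3 b2:4

  [0] b0 r3: no row ⇒ E
  [1] b0 r3: had r3 ⇒ H
  [2] b0 r3: had r3 ⇒ H
  [3] b0 r3: had r3 ⇒ H
  [4] b0 r3: had r3 ⇒ H
  [5] b0 r4: had r3 ⇒ C
  [6] b0 r4: had r4 ⇒ H
  [7] b2 r0: no row ⇒ E
  [8] b1 r3: no row ⇒ E
  [9] b0 r4: had r4 ⇒ H
  [10] b2 r4: had r0 ⇒ C
  [11] b0 r5: had r4 ⇒ C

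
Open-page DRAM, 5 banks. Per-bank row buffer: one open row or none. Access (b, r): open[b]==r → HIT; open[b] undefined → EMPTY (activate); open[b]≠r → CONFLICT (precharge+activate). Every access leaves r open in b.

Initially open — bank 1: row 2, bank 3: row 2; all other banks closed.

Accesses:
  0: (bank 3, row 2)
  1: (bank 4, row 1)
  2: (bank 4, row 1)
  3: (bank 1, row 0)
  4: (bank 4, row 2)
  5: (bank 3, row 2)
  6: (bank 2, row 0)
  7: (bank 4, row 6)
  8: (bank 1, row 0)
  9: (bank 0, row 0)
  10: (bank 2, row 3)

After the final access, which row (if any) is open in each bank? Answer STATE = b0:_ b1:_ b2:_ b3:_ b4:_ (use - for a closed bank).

0: bank 3 row 2 — prev 2 → HIT
1: bank 4 row 1 — prev None → EMPTY
2: bank 4 row 1 — prev 1 → HIT
3: bank 1 row 0 — prev 2 → CONFLICT
4: bank 4 row 2 — prev 1 → CONFLICT
5: bank 3 row 2 — prev 2 → HIT
6: bank 2 row 0 — prev None → EMPTY
7: bank 4 row 6 — prev 2 → CONFLICT
8: bank 1 row 0 — prev 0 → HIT
9: bank 0 row 0 — prev None → EMPTY
10: bank 2 row 3 — prev 0 → CONFLICT

STATE = b0:0 b1:0 b2:3 b3:2 b4:6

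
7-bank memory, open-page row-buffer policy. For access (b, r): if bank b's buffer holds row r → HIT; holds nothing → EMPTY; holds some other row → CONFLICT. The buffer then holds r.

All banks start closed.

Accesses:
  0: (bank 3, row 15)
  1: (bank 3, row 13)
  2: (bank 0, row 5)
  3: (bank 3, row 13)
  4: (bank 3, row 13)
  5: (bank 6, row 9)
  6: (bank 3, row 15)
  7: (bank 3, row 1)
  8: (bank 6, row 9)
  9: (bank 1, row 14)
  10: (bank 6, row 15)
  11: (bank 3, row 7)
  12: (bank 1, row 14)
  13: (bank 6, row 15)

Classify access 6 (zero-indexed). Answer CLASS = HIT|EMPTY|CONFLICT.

#0 (3,15) E
#1 (3,13) C  (was 15)
#2 (0,5) E
#3 (3,13) H  (was 13)
#4 (3,13) H  (was 13)
#5 (6,9) E
#6 (3,15) C  (was 13)
#7 (3,1) C  (was 15)
#8 (6,9) H  (was 9)
#9 (1,14) E
#10 (6,15) C  (was 9)
#11 (3,7) C  (was 1)
#12 (1,14) H  (was 14)
#13 (6,15) H  (was 15)

CLASS = CONFLICT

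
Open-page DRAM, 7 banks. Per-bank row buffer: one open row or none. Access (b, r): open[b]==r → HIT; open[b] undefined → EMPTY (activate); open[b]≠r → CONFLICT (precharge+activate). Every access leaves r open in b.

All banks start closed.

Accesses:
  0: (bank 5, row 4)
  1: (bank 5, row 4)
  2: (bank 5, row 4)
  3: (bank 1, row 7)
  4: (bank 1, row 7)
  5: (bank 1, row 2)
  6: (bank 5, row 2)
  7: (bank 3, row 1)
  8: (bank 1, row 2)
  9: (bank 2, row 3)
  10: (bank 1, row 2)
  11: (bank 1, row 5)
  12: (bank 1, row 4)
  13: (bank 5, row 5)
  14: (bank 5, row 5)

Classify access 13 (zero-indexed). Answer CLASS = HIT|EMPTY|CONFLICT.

CLASS = CONFLICT

#0 (5,4) E
#1 (5,4) H  (was 4)
#2 (5,4) H  (was 4)
#3 (1,7) E
#4 (1,7) H  (was 7)
#5 (1,2) C  (was 7)
#6 (5,2) C  (was 4)
#7 (3,1) E
#8 (1,2) H  (was 2)
#9 (2,3) E
#10 (1,2) H  (was 2)
#11 (1,5) C  (was 2)
#12 (1,4) C  (was 5)
#13 (5,5) C  (was 2)
#14 (5,5) H  (was 5)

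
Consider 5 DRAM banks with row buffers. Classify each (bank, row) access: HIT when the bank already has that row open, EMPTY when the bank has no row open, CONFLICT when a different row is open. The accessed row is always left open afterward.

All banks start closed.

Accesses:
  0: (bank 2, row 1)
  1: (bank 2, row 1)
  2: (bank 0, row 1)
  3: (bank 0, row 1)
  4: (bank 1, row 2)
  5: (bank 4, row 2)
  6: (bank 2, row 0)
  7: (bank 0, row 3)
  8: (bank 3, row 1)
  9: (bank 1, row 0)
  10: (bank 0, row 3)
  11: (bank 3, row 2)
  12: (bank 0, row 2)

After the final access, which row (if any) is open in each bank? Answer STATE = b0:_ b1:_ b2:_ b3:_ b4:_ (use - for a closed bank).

STATE = b0:2 b1:0 b2:0 b3:2 b4:2

0: bank 2 row 1 — prev None → EMPTY
1: bank 2 row 1 — prev 1 → HIT
2: bank 0 row 1 — prev None → EMPTY
3: bank 0 row 1 — prev 1 → HIT
4: bank 1 row 2 — prev None → EMPTY
5: bank 4 row 2 — prev None → EMPTY
6: bank 2 row 0 — prev 1 → CONFLICT
7: bank 0 row 3 — prev 1 → CONFLICT
8: bank 3 row 1 — prev None → EMPTY
9: bank 1 row 0 — prev 2 → CONFLICT
10: bank 0 row 3 — prev 3 → HIT
11: bank 3 row 2 — prev 1 → CONFLICT
12: bank 0 row 2 — prev 3 → CONFLICT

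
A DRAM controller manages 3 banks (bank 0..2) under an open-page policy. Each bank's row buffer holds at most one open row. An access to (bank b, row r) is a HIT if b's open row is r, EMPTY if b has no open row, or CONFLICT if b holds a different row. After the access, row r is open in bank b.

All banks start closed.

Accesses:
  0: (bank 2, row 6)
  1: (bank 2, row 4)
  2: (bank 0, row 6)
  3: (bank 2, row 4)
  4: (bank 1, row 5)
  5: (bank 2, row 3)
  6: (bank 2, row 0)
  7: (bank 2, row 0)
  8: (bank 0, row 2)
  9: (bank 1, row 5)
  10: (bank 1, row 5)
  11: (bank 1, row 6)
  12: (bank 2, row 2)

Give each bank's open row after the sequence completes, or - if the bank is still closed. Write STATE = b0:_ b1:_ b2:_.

step 0: bank2 None->6 [EMPTY]
step 1: bank2 6->4 [CONFLICT]
step 2: bank0 None->6 [EMPTY]
step 3: bank2 4->4 [HIT]
step 4: bank1 None->5 [EMPTY]
step 5: bank2 4->3 [CONFLICT]
step 6: bank2 3->0 [CONFLICT]
step 7: bank2 0->0 [HIT]
step 8: bank0 6->2 [CONFLICT]
step 9: bank1 5->5 [HIT]
step 10: bank1 5->5 [HIT]
step 11: bank1 5->6 [CONFLICT]
step 12: bank2 0->2 [CONFLICT]

STATE = b0:2 b1:6 b2:2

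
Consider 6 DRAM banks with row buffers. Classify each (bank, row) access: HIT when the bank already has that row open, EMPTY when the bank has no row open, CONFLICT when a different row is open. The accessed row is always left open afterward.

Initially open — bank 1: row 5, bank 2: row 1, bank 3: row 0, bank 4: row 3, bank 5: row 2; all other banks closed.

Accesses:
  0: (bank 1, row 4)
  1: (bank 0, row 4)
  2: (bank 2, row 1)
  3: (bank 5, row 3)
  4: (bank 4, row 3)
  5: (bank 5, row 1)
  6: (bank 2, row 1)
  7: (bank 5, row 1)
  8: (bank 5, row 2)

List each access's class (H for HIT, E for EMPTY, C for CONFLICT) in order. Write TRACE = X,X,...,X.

step 0: bank1 5->4 [CONFLICT]
step 1: bank0 None->4 [EMPTY]
step 2: bank2 1->1 [HIT]
step 3: bank5 2->3 [CONFLICT]
step 4: bank4 3->3 [HIT]
step 5: bank5 3->1 [CONFLICT]
step 6: bank2 1->1 [HIT]
step 7: bank5 1->1 [HIT]
step 8: bank5 1->2 [CONFLICT]

TRACE = C,E,H,C,H,C,H,H,C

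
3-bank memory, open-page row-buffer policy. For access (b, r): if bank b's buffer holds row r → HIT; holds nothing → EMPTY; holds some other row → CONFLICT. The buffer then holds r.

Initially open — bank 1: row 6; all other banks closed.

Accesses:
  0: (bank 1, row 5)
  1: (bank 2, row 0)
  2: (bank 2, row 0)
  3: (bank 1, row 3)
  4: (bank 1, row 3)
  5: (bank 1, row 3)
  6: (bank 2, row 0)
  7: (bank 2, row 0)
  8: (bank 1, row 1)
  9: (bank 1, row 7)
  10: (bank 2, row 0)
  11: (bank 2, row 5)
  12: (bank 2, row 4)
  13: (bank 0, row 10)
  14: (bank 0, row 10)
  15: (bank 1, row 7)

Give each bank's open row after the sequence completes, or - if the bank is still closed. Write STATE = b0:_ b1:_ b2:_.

STATE = b0:10 b1:7 b2:4

  [0] b1 r5: had r6 ⇒ C
  [1] b2 r0: no row ⇒ E
  [2] b2 r0: had r0 ⇒ H
  [3] b1 r3: had r5 ⇒ C
  [4] b1 r3: had r3 ⇒ H
  [5] b1 r3: had r3 ⇒ H
  [6] b2 r0: had r0 ⇒ H
  [7] b2 r0: had r0 ⇒ H
  [8] b1 r1: had r3 ⇒ C
  [9] b1 r7: had r1 ⇒ C
  [10] b2 r0: had r0 ⇒ H
  [11] b2 r5: had r0 ⇒ C
  [12] b2 r4: had r5 ⇒ C
  [13] b0 r10: no row ⇒ E
  [14] b0 r10: had r10 ⇒ H
  [15] b1 r7: had r7 ⇒ H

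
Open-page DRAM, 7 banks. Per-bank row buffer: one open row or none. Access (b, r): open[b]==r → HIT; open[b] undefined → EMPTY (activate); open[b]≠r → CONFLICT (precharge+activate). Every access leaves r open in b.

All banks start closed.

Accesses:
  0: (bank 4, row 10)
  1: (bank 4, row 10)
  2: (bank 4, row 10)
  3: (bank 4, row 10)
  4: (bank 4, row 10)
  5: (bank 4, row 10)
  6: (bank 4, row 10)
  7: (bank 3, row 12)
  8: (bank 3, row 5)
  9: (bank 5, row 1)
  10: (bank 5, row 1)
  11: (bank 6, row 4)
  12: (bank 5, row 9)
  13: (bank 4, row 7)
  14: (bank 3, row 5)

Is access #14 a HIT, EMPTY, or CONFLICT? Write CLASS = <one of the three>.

0: bank 4 row 10 — prev None → EMPTY
1: bank 4 row 10 — prev 10 → HIT
2: bank 4 row 10 — prev 10 → HIT
3: bank 4 row 10 — prev 10 → HIT
4: bank 4 row 10 — prev 10 → HIT
5: bank 4 row 10 — prev 10 → HIT
6: bank 4 row 10 — prev 10 → HIT
7: bank 3 row 12 — prev None → EMPTY
8: bank 3 row 5 — prev 12 → CONFLICT
9: bank 5 row 1 — prev None → EMPTY
10: bank 5 row 1 — prev 1 → HIT
11: bank 6 row 4 — prev None → EMPTY
12: bank 5 row 9 — prev 1 → CONFLICT
13: bank 4 row 7 — prev 10 → CONFLICT
14: bank 3 row 5 — prev 5 → HIT

CLASS = HIT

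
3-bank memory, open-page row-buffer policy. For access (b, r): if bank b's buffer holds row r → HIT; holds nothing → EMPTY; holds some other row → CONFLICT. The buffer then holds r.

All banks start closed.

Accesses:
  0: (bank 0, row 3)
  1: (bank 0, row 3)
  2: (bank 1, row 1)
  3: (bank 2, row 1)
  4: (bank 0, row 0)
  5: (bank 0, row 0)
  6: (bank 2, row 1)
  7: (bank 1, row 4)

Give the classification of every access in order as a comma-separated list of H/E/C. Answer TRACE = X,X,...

  [0] b0 r3: no row ⇒ E
  [1] b0 r3: had r3 ⇒ H
  [2] b1 r1: no row ⇒ E
  [3] b2 r1: no row ⇒ E
  [4] b0 r0: had r3 ⇒ C
  [5] b0 r0: had r0 ⇒ H
  [6] b2 r1: had r1 ⇒ H
  [7] b1 r4: had r1 ⇒ C

TRACE = E,H,E,E,C,H,H,C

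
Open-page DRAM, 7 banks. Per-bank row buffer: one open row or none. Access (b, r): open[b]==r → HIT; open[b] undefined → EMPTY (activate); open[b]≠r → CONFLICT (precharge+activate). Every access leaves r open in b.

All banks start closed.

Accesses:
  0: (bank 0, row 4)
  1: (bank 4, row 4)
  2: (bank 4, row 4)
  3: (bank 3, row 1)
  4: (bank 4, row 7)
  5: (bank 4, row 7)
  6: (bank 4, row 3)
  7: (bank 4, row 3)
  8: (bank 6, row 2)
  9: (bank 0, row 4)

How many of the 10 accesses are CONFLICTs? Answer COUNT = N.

step 0: bank0 None->4 [EMPTY]
step 1: bank4 None->4 [EMPTY]
step 2: bank4 4->4 [HIT]
step 3: bank3 None->1 [EMPTY]
step 4: bank4 4->7 [CONFLICT]
step 5: bank4 7->7 [HIT]
step 6: bank4 7->3 [CONFLICT]
step 7: bank4 3->3 [HIT]
step 8: bank6 None->2 [EMPTY]
step 9: bank0 4->4 [HIT]

COUNT = 2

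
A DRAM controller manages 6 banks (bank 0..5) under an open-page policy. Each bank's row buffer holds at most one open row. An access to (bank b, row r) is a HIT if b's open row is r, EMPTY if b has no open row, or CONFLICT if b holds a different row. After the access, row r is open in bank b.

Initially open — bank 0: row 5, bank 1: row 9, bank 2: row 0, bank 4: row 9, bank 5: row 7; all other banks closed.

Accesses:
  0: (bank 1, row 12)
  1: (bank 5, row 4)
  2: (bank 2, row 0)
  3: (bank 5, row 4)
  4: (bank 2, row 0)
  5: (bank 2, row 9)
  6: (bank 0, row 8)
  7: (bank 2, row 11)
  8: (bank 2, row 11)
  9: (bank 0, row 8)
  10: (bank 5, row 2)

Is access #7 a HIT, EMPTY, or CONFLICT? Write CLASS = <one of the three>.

  [0] b1 r12: had r9 ⇒ C
  [1] b5 r4: had r7 ⇒ C
  [2] b2 r0: had r0 ⇒ H
  [3] b5 r4: had r4 ⇒ H
  [4] b2 r0: had r0 ⇒ H
  [5] b2 r9: had r0 ⇒ C
  [6] b0 r8: had r5 ⇒ C
  [7] b2 r11: had r9 ⇒ C
  [8] b2 r11: had r11 ⇒ H
  [9] b0 r8: had r8 ⇒ H
  [10] b5 r2: had r4 ⇒ C

CLASS = CONFLICT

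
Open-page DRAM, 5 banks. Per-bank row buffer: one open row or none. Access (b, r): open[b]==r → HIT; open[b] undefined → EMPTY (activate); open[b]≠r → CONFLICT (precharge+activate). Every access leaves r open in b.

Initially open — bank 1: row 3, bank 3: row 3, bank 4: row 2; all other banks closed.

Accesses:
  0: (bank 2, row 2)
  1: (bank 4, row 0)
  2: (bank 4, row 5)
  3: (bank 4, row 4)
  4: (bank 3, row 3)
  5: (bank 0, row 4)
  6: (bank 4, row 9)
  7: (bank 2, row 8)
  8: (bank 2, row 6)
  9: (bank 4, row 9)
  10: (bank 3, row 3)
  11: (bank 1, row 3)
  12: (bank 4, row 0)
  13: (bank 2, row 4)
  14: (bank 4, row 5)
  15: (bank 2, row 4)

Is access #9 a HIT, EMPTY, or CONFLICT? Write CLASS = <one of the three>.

CLASS = HIT

  [0] b2 r2: no row ⇒ E
  [1] b4 r0: had r2 ⇒ C
  [2] b4 r5: had r0 ⇒ C
  [3] b4 r4: had r5 ⇒ C
  [4] b3 r3: had r3 ⇒ H
  [5] b0 r4: no row ⇒ E
  [6] b4 r9: had r4 ⇒ C
  [7] b2 r8: had r2 ⇒ C
  [8] b2 r6: had r8 ⇒ C
  [9] b4 r9: had r9 ⇒ H
  [10] b3 r3: had r3 ⇒ H
  [11] b1 r3: had r3 ⇒ H
  [12] b4 r0: had r9 ⇒ C
  [13] b2 r4: had r6 ⇒ C
  [14] b4 r5: had r0 ⇒ C
  [15] b2 r4: had r4 ⇒ H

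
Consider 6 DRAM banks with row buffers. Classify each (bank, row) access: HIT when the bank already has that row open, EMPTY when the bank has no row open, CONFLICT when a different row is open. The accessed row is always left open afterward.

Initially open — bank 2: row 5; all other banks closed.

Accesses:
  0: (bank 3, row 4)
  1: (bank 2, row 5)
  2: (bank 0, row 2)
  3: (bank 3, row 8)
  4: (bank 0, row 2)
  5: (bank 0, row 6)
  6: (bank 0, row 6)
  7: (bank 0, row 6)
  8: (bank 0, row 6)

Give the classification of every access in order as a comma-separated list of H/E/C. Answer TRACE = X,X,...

step 0: bank3 None->4 [EMPTY]
step 1: bank2 5->5 [HIT]
step 2: bank0 None->2 [EMPTY]
step 3: bank3 4->8 [CONFLICT]
step 4: bank0 2->2 [HIT]
step 5: bank0 2->6 [CONFLICT]
step 6: bank0 6->6 [HIT]
step 7: bank0 6->6 [HIT]
step 8: bank0 6->6 [HIT]

TRACE = E,H,E,C,H,C,H,H,H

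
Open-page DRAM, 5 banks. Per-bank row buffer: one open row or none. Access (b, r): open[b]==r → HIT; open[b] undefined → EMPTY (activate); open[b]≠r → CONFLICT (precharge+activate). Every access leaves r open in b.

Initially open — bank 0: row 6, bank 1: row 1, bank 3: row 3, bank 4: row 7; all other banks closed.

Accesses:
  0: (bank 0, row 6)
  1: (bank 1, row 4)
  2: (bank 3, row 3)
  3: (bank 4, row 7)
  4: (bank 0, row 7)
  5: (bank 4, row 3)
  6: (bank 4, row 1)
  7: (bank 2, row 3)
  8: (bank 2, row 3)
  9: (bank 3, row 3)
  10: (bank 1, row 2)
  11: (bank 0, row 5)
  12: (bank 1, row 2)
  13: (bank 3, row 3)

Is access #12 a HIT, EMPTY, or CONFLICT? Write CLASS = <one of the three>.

  [0] b0 r6: had r6 ⇒ H
  [1] b1 r4: had r1 ⇒ C
  [2] b3 r3: had r3 ⇒ H
  [3] b4 r7: had r7 ⇒ H
  [4] b0 r7: had r6 ⇒ C
  [5] b4 r3: had r7 ⇒ C
  [6] b4 r1: had r3 ⇒ C
  [7] b2 r3: no row ⇒ E
  [8] b2 r3: had r3 ⇒ H
  [9] b3 r3: had r3 ⇒ H
  [10] b1 r2: had r4 ⇒ C
  [11] b0 r5: had r7 ⇒ C
  [12] b1 r2: had r2 ⇒ H
  [13] b3 r3: had r3 ⇒ H

CLASS = HIT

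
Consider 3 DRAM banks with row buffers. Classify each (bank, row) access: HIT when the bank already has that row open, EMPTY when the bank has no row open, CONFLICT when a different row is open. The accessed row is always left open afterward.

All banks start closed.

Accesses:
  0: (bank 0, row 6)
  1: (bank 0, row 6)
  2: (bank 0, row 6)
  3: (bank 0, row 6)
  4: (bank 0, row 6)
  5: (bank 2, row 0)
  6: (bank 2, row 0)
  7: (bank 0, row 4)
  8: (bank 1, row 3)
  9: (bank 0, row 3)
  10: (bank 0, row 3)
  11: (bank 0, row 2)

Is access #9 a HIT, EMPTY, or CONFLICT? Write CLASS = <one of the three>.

CLASS = CONFLICT

  [0] b0 r6: no row ⇒ E
  [1] b0 r6: had r6 ⇒ H
  [2] b0 r6: had r6 ⇒ H
  [3] b0 r6: had r6 ⇒ H
  [4] b0 r6: had r6 ⇒ H
  [5] b2 r0: no row ⇒ E
  [6] b2 r0: had r0 ⇒ H
  [7] b0 r4: had r6 ⇒ C
  [8] b1 r3: no row ⇒ E
  [9] b0 r3: had r4 ⇒ C
  [10] b0 r3: had r3 ⇒ H
  [11] b0 r2: had r3 ⇒ C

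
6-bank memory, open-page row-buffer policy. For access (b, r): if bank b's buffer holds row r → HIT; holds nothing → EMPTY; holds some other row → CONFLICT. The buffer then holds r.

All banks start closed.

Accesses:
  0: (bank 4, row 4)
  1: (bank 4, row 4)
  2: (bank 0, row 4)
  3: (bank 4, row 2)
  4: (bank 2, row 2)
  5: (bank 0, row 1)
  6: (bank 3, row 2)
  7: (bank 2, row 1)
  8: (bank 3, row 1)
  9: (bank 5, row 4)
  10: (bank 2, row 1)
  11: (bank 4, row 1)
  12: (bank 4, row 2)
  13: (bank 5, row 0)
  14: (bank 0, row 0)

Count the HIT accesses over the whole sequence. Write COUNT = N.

  [0] b4 r4: no row ⇒ E
  [1] b4 r4: had r4 ⇒ H
  [2] b0 r4: no row ⇒ E
  [3] b4 r2: had r4 ⇒ C
  [4] b2 r2: no row ⇒ E
  [5] b0 r1: had r4 ⇒ C
  [6] b3 r2: no row ⇒ E
  [7] b2 r1: had r2 ⇒ C
  [8] b3 r1: had r2 ⇒ C
  [9] b5 r4: no row ⇒ E
  [10] b2 r1: had r1 ⇒ H
  [11] b4 r1: had r2 ⇒ C
  [12] b4 r2: had r1 ⇒ C
  [13] b5 r0: had r4 ⇒ C
  [14] b0 r0: had r1 ⇒ C

COUNT = 2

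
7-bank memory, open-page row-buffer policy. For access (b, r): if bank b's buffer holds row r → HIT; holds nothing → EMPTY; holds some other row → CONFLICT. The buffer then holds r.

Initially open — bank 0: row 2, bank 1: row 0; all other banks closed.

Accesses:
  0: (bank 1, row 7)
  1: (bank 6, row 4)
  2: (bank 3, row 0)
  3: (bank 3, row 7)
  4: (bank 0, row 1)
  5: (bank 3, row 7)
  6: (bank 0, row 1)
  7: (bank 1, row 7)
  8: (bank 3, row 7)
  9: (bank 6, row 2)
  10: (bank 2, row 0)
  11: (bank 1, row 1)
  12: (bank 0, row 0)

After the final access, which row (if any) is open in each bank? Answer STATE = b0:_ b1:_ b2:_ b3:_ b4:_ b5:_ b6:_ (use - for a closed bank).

STATE = b0:0 b1:1 b2:0 b3:7 b4:- b5:- b6:2

step 0: bank1 0->7 [CONFLICT]
step 1: bank6 None->4 [EMPTY]
step 2: bank3 None->0 [EMPTY]
step 3: bank3 0->7 [CONFLICT]
step 4: bank0 2->1 [CONFLICT]
step 5: bank3 7->7 [HIT]
step 6: bank0 1->1 [HIT]
step 7: bank1 7->7 [HIT]
step 8: bank3 7->7 [HIT]
step 9: bank6 4->2 [CONFLICT]
step 10: bank2 None->0 [EMPTY]
step 11: bank1 7->1 [CONFLICT]
step 12: bank0 1->0 [CONFLICT]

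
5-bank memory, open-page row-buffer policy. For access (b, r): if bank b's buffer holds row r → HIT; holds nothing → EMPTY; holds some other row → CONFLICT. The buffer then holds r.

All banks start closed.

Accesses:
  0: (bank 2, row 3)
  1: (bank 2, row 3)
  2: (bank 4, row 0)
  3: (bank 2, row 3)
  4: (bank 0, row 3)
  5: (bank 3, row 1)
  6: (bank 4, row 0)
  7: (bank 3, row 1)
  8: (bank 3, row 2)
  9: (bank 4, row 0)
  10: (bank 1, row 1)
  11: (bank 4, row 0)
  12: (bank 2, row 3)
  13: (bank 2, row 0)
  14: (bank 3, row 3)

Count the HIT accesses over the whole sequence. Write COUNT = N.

step 0: bank2 None->3 [EMPTY]
step 1: bank2 3->3 [HIT]
step 2: bank4 None->0 [EMPTY]
step 3: bank2 3->3 [HIT]
step 4: bank0 None->3 [EMPTY]
step 5: bank3 None->1 [EMPTY]
step 6: bank4 0->0 [HIT]
step 7: bank3 1->1 [HIT]
step 8: bank3 1->2 [CONFLICT]
step 9: bank4 0->0 [HIT]
step 10: bank1 None->1 [EMPTY]
step 11: bank4 0->0 [HIT]
step 12: bank2 3->3 [HIT]
step 13: bank2 3->0 [CONFLICT]
step 14: bank3 2->3 [CONFLICT]

COUNT = 7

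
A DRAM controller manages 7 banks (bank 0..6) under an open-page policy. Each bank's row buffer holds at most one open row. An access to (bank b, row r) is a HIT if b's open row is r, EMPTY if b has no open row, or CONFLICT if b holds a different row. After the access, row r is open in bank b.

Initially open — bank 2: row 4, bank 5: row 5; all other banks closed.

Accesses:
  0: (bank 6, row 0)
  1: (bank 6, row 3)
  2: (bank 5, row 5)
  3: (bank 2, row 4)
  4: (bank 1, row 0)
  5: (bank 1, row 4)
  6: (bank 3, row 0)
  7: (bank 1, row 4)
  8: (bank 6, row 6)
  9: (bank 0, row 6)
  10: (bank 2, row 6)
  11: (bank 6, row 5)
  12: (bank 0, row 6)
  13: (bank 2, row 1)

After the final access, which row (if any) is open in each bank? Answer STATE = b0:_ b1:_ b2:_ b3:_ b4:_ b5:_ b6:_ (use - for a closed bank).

STATE = b0:6 b1:4 b2:1 b3:0 b4:- b5:5 b6:5

0: bank 6 row 0 — prev None → EMPTY
1: bank 6 row 3 — prev 0 → CONFLICT
2: bank 5 row 5 — prev 5 → HIT
3: bank 2 row 4 — prev 4 → HIT
4: bank 1 row 0 — prev None → EMPTY
5: bank 1 row 4 — prev 0 → CONFLICT
6: bank 3 row 0 — prev None → EMPTY
7: bank 1 row 4 — prev 4 → HIT
8: bank 6 row 6 — prev 3 → CONFLICT
9: bank 0 row 6 — prev None → EMPTY
10: bank 2 row 6 — prev 4 → CONFLICT
11: bank 6 row 5 — prev 6 → CONFLICT
12: bank 0 row 6 — prev 6 → HIT
13: bank 2 row 1 — prev 6 → CONFLICT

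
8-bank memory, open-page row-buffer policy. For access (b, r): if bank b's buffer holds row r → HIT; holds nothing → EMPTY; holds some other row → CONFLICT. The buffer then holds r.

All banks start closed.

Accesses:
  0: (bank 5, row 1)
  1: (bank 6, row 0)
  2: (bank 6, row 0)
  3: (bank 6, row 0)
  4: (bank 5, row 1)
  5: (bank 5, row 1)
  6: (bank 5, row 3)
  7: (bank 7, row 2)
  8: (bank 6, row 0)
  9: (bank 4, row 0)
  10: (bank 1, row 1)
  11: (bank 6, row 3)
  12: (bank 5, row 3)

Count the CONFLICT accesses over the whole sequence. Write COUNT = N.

COUNT = 2

#0 (5,1) E
#1 (6,0) E
#2 (6,0) H  (was 0)
#3 (6,0) H  (was 0)
#4 (5,1) H  (was 1)
#5 (5,1) H  (was 1)
#6 (5,3) C  (was 1)
#7 (7,2) E
#8 (6,0) H  (was 0)
#9 (4,0) E
#10 (1,1) E
#11 (6,3) C  (was 0)
#12 (5,3) H  (was 3)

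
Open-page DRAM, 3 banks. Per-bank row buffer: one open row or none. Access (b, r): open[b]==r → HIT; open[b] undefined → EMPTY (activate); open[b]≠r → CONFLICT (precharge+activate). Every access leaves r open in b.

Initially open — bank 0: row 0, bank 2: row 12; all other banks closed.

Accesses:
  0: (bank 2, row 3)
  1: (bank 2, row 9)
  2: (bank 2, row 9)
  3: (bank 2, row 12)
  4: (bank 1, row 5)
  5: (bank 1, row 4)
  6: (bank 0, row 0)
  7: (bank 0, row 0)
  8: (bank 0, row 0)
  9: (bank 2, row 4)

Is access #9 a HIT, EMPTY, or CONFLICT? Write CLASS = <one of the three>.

CLASS = CONFLICT

  [0] b2 r3: had r12 ⇒ C
  [1] b2 r9: had r3 ⇒ C
  [2] b2 r9: had r9 ⇒ H
  [3] b2 r12: had r9 ⇒ C
  [4] b1 r5: no row ⇒ E
  [5] b1 r4: had r5 ⇒ C
  [6] b0 r0: had r0 ⇒ H
  [7] b0 r0: had r0 ⇒ H
  [8] b0 r0: had r0 ⇒ H
  [9] b2 r4: had r12 ⇒ C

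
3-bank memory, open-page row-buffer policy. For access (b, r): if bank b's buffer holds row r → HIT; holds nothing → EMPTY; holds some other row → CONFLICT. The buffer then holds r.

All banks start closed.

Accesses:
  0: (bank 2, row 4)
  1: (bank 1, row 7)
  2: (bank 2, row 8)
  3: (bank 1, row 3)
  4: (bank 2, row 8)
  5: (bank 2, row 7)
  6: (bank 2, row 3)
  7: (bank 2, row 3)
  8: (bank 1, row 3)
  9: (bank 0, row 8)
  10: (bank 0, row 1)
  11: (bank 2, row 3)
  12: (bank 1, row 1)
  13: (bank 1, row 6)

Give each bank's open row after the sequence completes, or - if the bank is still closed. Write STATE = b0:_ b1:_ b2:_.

step 0: bank2 None->4 [EMPTY]
step 1: bank1 None->7 [EMPTY]
step 2: bank2 4->8 [CONFLICT]
step 3: bank1 7->3 [CONFLICT]
step 4: bank2 8->8 [HIT]
step 5: bank2 8->7 [CONFLICT]
step 6: bank2 7->3 [CONFLICT]
step 7: bank2 3->3 [HIT]
step 8: bank1 3->3 [HIT]
step 9: bank0 None->8 [EMPTY]
step 10: bank0 8->1 [CONFLICT]
step 11: bank2 3->3 [HIT]
step 12: bank1 3->1 [CONFLICT]
step 13: bank1 1->6 [CONFLICT]

STATE = b0:1 b1:6 b2:3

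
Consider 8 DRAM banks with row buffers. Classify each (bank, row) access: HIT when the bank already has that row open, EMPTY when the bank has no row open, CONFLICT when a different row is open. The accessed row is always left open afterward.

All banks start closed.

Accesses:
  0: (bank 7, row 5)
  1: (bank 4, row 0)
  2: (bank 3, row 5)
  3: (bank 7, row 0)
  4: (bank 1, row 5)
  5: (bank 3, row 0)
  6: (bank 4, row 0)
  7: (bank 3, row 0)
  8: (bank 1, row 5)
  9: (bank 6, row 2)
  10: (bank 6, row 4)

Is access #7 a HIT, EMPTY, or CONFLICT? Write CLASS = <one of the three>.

step 0: bank7 None->5 [EMPTY]
step 1: bank4 None->0 [EMPTY]
step 2: bank3 None->5 [EMPTY]
step 3: bank7 5->0 [CONFLICT]
step 4: bank1 None->5 [EMPTY]
step 5: bank3 5->0 [CONFLICT]
step 6: bank4 0->0 [HIT]
step 7: bank3 0->0 [HIT]
step 8: bank1 5->5 [HIT]
step 9: bank6 None->2 [EMPTY]
step 10: bank6 2->4 [CONFLICT]

CLASS = HIT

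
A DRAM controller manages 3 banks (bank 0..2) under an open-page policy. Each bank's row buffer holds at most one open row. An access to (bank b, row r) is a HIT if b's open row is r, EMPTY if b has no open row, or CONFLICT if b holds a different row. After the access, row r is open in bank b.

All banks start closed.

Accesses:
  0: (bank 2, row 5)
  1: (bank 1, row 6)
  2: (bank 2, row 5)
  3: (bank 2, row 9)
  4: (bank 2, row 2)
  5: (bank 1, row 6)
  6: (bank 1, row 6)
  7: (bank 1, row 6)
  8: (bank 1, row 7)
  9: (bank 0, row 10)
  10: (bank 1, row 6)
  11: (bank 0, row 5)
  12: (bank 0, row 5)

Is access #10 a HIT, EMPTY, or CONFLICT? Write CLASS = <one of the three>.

CLASS = CONFLICT

step 0: bank2 None->5 [EMPTY]
step 1: bank1 None->6 [EMPTY]
step 2: bank2 5->5 [HIT]
step 3: bank2 5->9 [CONFLICT]
step 4: bank2 9->2 [CONFLICT]
step 5: bank1 6->6 [HIT]
step 6: bank1 6->6 [HIT]
step 7: bank1 6->6 [HIT]
step 8: bank1 6->7 [CONFLICT]
step 9: bank0 None->10 [EMPTY]
step 10: bank1 7->6 [CONFLICT]
step 11: bank0 10->5 [CONFLICT]
step 12: bank0 5->5 [HIT]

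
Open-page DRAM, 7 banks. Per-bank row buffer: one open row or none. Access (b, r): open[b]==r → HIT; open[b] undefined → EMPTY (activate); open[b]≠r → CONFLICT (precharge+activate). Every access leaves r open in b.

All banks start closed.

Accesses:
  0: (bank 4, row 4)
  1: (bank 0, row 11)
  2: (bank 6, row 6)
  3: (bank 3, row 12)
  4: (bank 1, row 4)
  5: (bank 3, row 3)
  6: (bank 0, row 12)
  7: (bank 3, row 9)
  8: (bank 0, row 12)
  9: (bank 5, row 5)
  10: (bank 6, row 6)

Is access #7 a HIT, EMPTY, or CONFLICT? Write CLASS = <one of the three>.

step 0: bank4 None->4 [EMPTY]
step 1: bank0 None->11 [EMPTY]
step 2: bank6 None->6 [EMPTY]
step 3: bank3 None->12 [EMPTY]
step 4: bank1 None->4 [EMPTY]
step 5: bank3 12->3 [CONFLICT]
step 6: bank0 11->12 [CONFLICT]
step 7: bank3 3->9 [CONFLICT]
step 8: bank0 12->12 [HIT]
step 9: bank5 None->5 [EMPTY]
step 10: bank6 6->6 [HIT]

CLASS = CONFLICT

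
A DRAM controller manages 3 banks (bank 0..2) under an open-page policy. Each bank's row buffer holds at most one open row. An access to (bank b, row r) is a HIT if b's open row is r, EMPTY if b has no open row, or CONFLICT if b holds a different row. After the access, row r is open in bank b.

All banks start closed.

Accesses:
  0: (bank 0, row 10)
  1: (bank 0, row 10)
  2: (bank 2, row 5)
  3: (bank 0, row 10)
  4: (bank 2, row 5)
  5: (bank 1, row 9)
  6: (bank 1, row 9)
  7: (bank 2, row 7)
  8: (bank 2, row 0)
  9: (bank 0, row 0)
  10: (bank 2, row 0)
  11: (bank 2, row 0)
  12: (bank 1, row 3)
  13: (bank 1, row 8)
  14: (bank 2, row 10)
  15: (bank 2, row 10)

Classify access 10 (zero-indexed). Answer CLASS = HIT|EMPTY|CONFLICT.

CLASS = HIT

  [0] b0 r10: no row ⇒ E
  [1] b0 r10: had r10 ⇒ H
  [2] b2 r5: no row ⇒ E
  [3] b0 r10: had r10 ⇒ H
  [4] b2 r5: had r5 ⇒ H
  [5] b1 r9: no row ⇒ E
  [6] b1 r9: had r9 ⇒ H
  [7] b2 r7: had r5 ⇒ C
  [8] b2 r0: had r7 ⇒ C
  [9] b0 r0: had r10 ⇒ C
  [10] b2 r0: had r0 ⇒ H
  [11] b2 r0: had r0 ⇒ H
  [12] b1 r3: had r9 ⇒ C
  [13] b1 r8: had r3 ⇒ C
  [14] b2 r10: had r0 ⇒ C
  [15] b2 r10: had r10 ⇒ H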